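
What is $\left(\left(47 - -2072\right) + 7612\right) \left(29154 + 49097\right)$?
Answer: $761460481$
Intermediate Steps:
$\left(\left(47 - -2072\right) + 7612\right) \left(29154 + 49097\right) = \left(\left(47 + 2072\right) + 7612\right) 78251 = \left(2119 + 7612\right) 78251 = 9731 \cdot 78251 = 761460481$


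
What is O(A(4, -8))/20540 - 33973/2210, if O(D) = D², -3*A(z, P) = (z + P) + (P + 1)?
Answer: -48307549/3142620 ≈ -15.372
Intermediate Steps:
A(z, P) = -⅓ - 2*P/3 - z/3 (A(z, P) = -((z + P) + (P + 1))/3 = -((P + z) + (1 + P))/3 = -(1 + z + 2*P)/3 = -⅓ - 2*P/3 - z/3)
O(A(4, -8))/20540 - 33973/2210 = (-⅓ - ⅔*(-8) - ⅓*4)²/20540 - 33973/2210 = (-⅓ + 16/3 - 4/3)²*(1/20540) - 33973*1/2210 = (11/3)²*(1/20540) - 33973/2210 = (121/9)*(1/20540) - 33973/2210 = 121/184860 - 33973/2210 = -48307549/3142620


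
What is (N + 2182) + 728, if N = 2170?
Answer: 5080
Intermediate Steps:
(N + 2182) + 728 = (2170 + 2182) + 728 = 4352 + 728 = 5080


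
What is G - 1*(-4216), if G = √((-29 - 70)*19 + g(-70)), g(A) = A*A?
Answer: 4216 + √3019 ≈ 4270.9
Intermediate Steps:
g(A) = A²
G = √3019 (G = √((-29 - 70)*19 + (-70)²) = √(-99*19 + 4900) = √(-1881 + 4900) = √3019 ≈ 54.945)
G - 1*(-4216) = √3019 - 1*(-4216) = √3019 + 4216 = 4216 + √3019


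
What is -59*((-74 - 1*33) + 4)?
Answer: 6077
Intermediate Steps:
-59*((-74 - 1*33) + 4) = -59*((-74 - 33) + 4) = -59*(-107 + 4) = -59*(-103) = 6077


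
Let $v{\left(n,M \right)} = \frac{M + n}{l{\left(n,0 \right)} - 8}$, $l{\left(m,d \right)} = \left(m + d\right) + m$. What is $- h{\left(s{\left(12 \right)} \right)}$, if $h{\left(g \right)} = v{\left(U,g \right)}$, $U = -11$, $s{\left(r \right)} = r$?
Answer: $\frac{1}{30} \approx 0.033333$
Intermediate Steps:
$l{\left(m,d \right)} = d + 2 m$ ($l{\left(m,d \right)} = \left(d + m\right) + m = d + 2 m$)
$v{\left(n,M \right)} = \frac{M + n}{-8 + 2 n}$ ($v{\left(n,M \right)} = \frac{M + n}{\left(0 + 2 n\right) - 8} = \frac{M + n}{2 n - 8} = \frac{M + n}{-8 + 2 n}$)
$h{\left(g \right)} = \frac{11}{30} - \frac{g}{30}$ ($h{\left(g \right)} = \frac{g - 11}{2 \left(-4 - 11\right)} = \frac{-11 + g}{2 \left(-15\right)} = \frac{1}{2} \left(- \frac{1}{15}\right) \left(-11 + g\right) = \frac{11}{30} - \frac{g}{30}$)
$- h{\left(s{\left(12 \right)} \right)} = - (\frac{11}{30} - \frac{2}{5}) = \left(-1\right) \left(- \frac{1}{30}\right) = \frac{1}{30}$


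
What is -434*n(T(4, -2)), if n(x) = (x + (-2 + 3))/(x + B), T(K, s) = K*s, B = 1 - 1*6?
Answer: -3038/13 ≈ -233.69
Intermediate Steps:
B = -5 (B = 1 - 6 = -5)
n(x) = (1 + x)/(-5 + x) (n(x) = (x + (-2 + 3))/(x - 5) = (x + 1)/(-5 + x) = (1 + x)/(-5 + x))
-434*n(T(4, -2)) = -434*(1 + 4*(-2))/(-5 + 4*(-2)) = -434*(1 - 8)/(-5 - 8) = -434*(-7)/(-13) = -(-434)*(-7)/13 = -434*7/13 = -3038/13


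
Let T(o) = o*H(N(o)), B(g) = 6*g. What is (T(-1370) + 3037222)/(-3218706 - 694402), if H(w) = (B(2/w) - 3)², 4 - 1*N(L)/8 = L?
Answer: -1269030655051/1641658373024 ≈ -0.77302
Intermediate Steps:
N(L) = 32 - 8*L
H(w) = (-3 + 12/w)² (H(w) = (6*(2/w) - 3)² = (12/w - 3)² = (-3 + 12/w)²)
T(o) = 9*o*(28 - 8*o)²/(32 - 8*o)² (T(o) = o*(9*(-4 + (32 - 8*o))²/(32 - 8*o)²) = o*(9*(28 - 8*o)²/(32 - 8*o)²) = 9*o*(28 - 8*o)²/(32 - 8*o)²)
(T(-1370) + 3037222)/(-3218706 - 694402) = ((9/4)*(-1370)*(-7 + 2*(-1370))²/(-4 - 1370)² + 3037222)/(-3218706 - 694402) = ((9/4)*(-1370)*(-7 - 2740)²/(-1374)² + 3037222)/(-3913108) = ((9/4)*(-1370)*(-2747)²*(1/1887876) + 3037222)*(-1/3913108) = ((9/4)*(-1370)*7546009*(1/1887876) + 3037222)*(-1/3913108) = (-5169016165/419528 + 3037222)*(-1/3913108) = (1269030655051/419528)*(-1/3913108) = -1269030655051/1641658373024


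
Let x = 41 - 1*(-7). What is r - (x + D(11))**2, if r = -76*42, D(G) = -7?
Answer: -4873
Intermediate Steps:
x = 48 (x = 41 + 7 = 48)
r = -3192
r - (x + D(11))**2 = -3192 - (48 - 7)**2 = -3192 - 1*41**2 = -3192 - 1*1681 = -3192 - 1681 = -4873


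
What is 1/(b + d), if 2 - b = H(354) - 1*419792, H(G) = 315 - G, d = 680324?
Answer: 1/1100157 ≈ 9.0896e-7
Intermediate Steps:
b = 419833 (b = 2 - ((315 - 1*354) - 1*419792) = 2 - ((315 - 354) - 419792) = 2 - (-39 - 419792) = 2 - 1*(-419831) = 2 + 419831 = 419833)
1/(b + d) = 1/(419833 + 680324) = 1/1100157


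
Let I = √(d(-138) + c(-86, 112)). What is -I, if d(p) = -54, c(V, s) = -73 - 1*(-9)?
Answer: -I*√118 ≈ -10.863*I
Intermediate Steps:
c(V, s) = -64 (c(V, s) = -73 + 9 = -64)
I = I*√118 (I = √(-54 - 64) = √(-118) = I*√118 ≈ 10.863*I)
-I = -I*√118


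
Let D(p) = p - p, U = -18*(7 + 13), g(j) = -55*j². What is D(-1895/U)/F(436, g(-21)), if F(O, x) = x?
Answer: 0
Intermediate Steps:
U = -360 (U = -18*20 = -360)
D(p) = 0
D(-1895/U)/F(436, g(-21)) = 0/((-55*(-21)²)) = 0/((-55*441)) = 0/(-24255) = 0*(-1/24255) = 0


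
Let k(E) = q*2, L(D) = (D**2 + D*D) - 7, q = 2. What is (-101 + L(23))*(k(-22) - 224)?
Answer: -209000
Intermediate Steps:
L(D) = -7 + 2*D**2 (L(D) = (D**2 + D**2) - 7 = 2*D**2 - 7 = -7 + 2*D**2)
k(E) = 4 (k(E) = 2*2 = 4)
(-101 + L(23))*(k(-22) - 224) = (-101 + (-7 + 2*23**2))*(4 - 224) = (-101 + (-7 + 2*529))*(-220) = (-101 + (-7 + 1058))*(-220) = (-101 + 1051)*(-220) = 950*(-220) = -209000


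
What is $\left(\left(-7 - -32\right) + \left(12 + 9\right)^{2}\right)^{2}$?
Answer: $217156$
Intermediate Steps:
$\left(\left(-7 - -32\right) + \left(12 + 9\right)^{2}\right)^{2} = \left(\left(-7 + 32\right) + 21^{2}\right)^{2} = \left(25 + 441\right)^{2} = 466^{2} = 217156$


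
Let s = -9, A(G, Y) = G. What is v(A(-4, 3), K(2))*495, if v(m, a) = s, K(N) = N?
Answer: -4455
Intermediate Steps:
v(m, a) = -9
v(A(-4, 3), K(2))*495 = -9*495 = -4455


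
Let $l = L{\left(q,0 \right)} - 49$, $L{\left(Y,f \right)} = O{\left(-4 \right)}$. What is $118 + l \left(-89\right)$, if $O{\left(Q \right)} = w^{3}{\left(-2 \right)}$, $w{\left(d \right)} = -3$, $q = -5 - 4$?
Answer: $6882$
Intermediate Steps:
$q = -9$ ($q = -5 - 4 = -9$)
$O{\left(Q \right)} = -27$ ($O{\left(Q \right)} = \left(-3\right)^{3} = -27$)
$L{\left(Y,f \right)} = -27$
$l = -76$ ($l = -27 - 49 = -76$)
$118 + l \left(-89\right) = 118 - -6764 = 118 + 6764 = 6882$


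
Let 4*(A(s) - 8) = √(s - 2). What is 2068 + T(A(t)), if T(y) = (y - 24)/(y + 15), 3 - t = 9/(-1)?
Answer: 2912829/1409 + 26*√10/1409 ≈ 2067.4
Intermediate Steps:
t = 12 (t = 3 - 9/(-1) = 3 - 9*(-1) = 3 - 1*(-9) = 3 + 9 = 12)
A(s) = 8 + √(-2 + s)/4 (A(s) = 8 + √(s - 2)/4 = 8 + √(-2 + s)/4)
T(y) = (-24 + y)/(15 + y)
2068 + T(A(t)) = 2068 + (-24 + (8 + √(-2 + 12)/4))/(15 + (8 + √(-2 + 12)/4)) = 2068 + (-24 + (8 + √10/4))/(15 + (8 + √10/4)) = 2068 + (-16 + √10/4)/(23 + √10/4)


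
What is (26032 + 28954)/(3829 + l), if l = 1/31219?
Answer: 858303967/59768776 ≈ 14.360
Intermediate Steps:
l = 1/31219 ≈ 3.2032e-5
(26032 + 28954)/(3829 + l) = (26032 + 28954)/(3829 + 1/31219) = 54986/(119537552/31219) = 54986*(31219/119537552) = 858303967/59768776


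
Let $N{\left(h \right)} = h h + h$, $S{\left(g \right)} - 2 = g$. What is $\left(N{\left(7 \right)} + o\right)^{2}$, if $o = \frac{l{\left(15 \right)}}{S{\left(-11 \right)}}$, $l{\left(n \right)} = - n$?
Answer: $\frac{29929}{9} \approx 3325.4$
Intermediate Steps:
$S{\left(g \right)} = 2 + g$
$N{\left(h \right)} = h + h^{2}$ ($N{\left(h \right)} = h^{2} + h = h + h^{2}$)
$o = \frac{5}{3}$ ($o = \frac{\left(-1\right) 15}{2 - 11} = - \frac{15}{-9} = \left(-15\right) \left(- \frac{1}{9}\right) = \frac{5}{3} \approx 1.6667$)
$\left(N{\left(7 \right)} + o\right)^{2} = \left(7 \left(1 + 7\right) + \frac{5}{3}\right)^{2} = \left(7 \cdot 8 + \frac{5}{3}\right)^{2} = \left(56 + \frac{5}{3}\right)^{2} = \left(\frac{173}{3}\right)^{2} = \frac{29929}{9}$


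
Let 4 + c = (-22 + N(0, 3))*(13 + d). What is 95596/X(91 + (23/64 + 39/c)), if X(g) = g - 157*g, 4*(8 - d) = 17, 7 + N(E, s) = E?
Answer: -998787008/148775757 ≈ -6.7134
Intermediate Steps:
N(E, s) = -7 + E
d = 15/4 (d = 8 - ¼*17 = 8 - 17/4 = 15/4 ≈ 3.7500)
c = -1959/4 (c = -4 + (-22 + (-7 + 0))*(13 + 15/4) = -4 + (-22 - 7)*(67/4) = -4 - 29*67/4 = -4 - 1943/4 = -1959/4 ≈ -489.75)
X(g) = -156*g
95596/X(91 + (23/64 + 39/c)) = 95596/((-156*(91 + (23/64 + 39/(-1959/4))))) = 95596/((-156*(91 + (23*(1/64) + 39*(-4/1959))))) = 95596/((-156*(91 + (23/64 - 52/653)))) = 95596/((-156*(91 + 11691/41792))) = 95596/((-156*3814763/41792)) = 95596/(-148775757/10448) = 95596*(-10448/148775757) = -998787008/148775757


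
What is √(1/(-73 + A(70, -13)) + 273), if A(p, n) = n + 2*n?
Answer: 5*√8561/28 ≈ 16.522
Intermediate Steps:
A(p, n) = 3*n
√(1/(-73 + A(70, -13)) + 273) = √(1/(-73 + 3*(-13)) + 273) = √(1/(-73 - 39) + 273) = √(1/(-112) + 273) = √(-1/112 + 273) = √(30575/112) = 5*√8561/28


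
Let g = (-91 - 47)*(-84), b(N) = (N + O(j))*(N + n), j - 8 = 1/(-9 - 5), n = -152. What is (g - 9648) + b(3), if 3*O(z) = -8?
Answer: 5683/3 ≈ 1894.3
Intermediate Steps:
j = 111/14 (j = 8 + 1/(-9 - 5) = 8 + 1/(-14) = 8 - 1/14 = 111/14 ≈ 7.9286)
O(z) = -8/3 (O(z) = (⅓)*(-8) = -8/3)
b(N) = (-152 + N)*(-8/3 + N) (b(N) = (N - 8/3)*(N - 152) = (-8/3 + N)*(-152 + N) = (-152 + N)*(-8/3 + N))
g = 11592 (g = -138*(-84) = 11592)
(g - 9648) + b(3) = (11592 - 9648) + (1216/3 + 3² - 464/3*3) = 1944 + (1216/3 + 9 - 464) = 1944 - 149/3 = 5683/3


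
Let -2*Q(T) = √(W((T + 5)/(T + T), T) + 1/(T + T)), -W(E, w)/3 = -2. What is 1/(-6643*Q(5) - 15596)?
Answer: -89120/1005358893 - 1898*√610/1005358893 ≈ -0.00013527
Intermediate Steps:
W(E, w) = 6 (W(E, w) = -3*(-2) = 6)
Q(T) = -√(6 + 1/(2*T))/2 (Q(T) = -√(6 + 1/(T + T))/2 = -√(6 + 1/(2*T))/2)
1/(-6643*Q(5) - 15596) = 1/(-(-6643)*√(24 + 2/5)/4 - 15596) = 1/(-(-6643)*√(24 + 2*(⅕))/4 - 15596) = 1/(-(-6643)*√(24 + ⅖)/4 - 15596) = 1/(-(-6643)*√(122/5)/4 - 15596) = 1/(-(-6643)*√610/5/4 - 15596) = 1/(-(-6643)*√610/20 - 15596) = 1/(6643*√610/20 - 15596) = 1/(-15596 + 6643*√610/20)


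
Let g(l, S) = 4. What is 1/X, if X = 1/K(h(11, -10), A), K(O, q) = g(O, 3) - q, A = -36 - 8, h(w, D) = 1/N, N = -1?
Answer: 48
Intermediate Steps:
h(w, D) = -1 (h(w, D) = 1/(-1) = -1)
A = -44
K(O, q) = 4 - q
X = 1/48 (X = 1/(4 - 1*(-44)) = 1/(4 + 44) = 1/48 ≈ 0.020833)
1/X = 1/(1/48) = 48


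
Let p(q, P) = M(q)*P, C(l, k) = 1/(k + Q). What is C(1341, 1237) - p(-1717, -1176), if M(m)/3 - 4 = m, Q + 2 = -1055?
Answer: -1087823519/180 ≈ -6.0435e+6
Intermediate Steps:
Q = -1057 (Q = -2 - 1055 = -1057)
M(m) = 12 + 3*m
C(l, k) = 1/(-1057 + k) (C(l, k) = 1/(k - 1057) = 1/(-1057 + k))
p(q, P) = P*(12 + 3*q) (p(q, P) = (12 + 3*q)*P = P*(12 + 3*q))
C(1341, 1237) - p(-1717, -1176) = 1/(-1057 + 1237) - 3*(-1176)*(4 - 1717) = 1/180 - 3*(-1176)*(-1713) = 1/180 - 1*6043464 = 1/180 - 6043464 = -1087823519/180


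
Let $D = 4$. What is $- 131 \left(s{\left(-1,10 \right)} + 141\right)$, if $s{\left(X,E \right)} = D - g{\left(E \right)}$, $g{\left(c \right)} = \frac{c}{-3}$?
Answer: $- \frac{58295}{3} \approx -19432.0$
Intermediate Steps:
$g{\left(c \right)} = - \frac{c}{3}$ ($g{\left(c \right)} = c \left(- \frac{1}{3}\right) = - \frac{c}{3}$)
$s{\left(X,E \right)} = 4 + \frac{E}{3}$ ($s{\left(X,E \right)} = 4 - - \frac{E}{3} = 4 + \frac{E}{3}$)
$- 131 \left(s{\left(-1,10 \right)} + 141\right) = - 131 \left(\left(4 + \frac{1}{3} \cdot 10\right) + 141\right) = - 131 \left(\left(4 + \frac{10}{3}\right) + 141\right) = - 131 \left(\frac{22}{3} + 141\right) = \left(-131\right) \frac{445}{3} = - \frac{58295}{3}$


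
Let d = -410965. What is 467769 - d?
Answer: 878734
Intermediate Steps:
467769 - d = 467769 - 1*(-410965) = 467769 + 410965 = 878734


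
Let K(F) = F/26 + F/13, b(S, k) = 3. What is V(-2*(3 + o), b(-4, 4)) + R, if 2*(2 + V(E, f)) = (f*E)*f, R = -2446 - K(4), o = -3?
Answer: -31830/13 ≈ -2448.5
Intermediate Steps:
K(F) = 3*F/26 (K(F) = F*(1/26) + F*(1/13) = F/26 + F/13 = 3*F/26)
R = -31804/13 (R = -2446 - 3*4/26 = -2446 - 1*6/13 = -2446 - 6/13 = -31804/13 ≈ -2446.5)
V(E, f) = -2 + E*f**2/2 (V(E, f) = -2 + ((f*E)*f)/2 = -2 + ((E*f)*f)/2 = -2 + (E*f**2)/2 = -2 + E*f**2/2)
V(-2*(3 + o), b(-4, 4)) + R = (-2 + (1/2)*(-2*(3 - 3))*3**2) - 31804/13 = (-2 + (1/2)*(-2*0)*9) - 31804/13 = (-2 + (1/2)*0*9) - 31804/13 = (-2 + 0) - 31804/13 = -2 - 31804/13 = -31830/13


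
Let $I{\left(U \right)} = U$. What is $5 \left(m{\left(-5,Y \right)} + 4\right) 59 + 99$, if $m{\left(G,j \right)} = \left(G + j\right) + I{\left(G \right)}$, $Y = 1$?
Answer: $-1376$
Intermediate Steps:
$m{\left(G,j \right)} = j + 2 G$ ($m{\left(G,j \right)} = \left(G + j\right) + G = j + 2 G$)
$5 \left(m{\left(-5,Y \right)} + 4\right) 59 + 99 = 5 \left(\left(1 + 2 \left(-5\right)\right) + 4\right) 59 + 99 = 5 \left(\left(1 - 10\right) + 4\right) 59 + 99 = 5 \left(-9 + 4\right) 59 + 99 = 5 \left(-5\right) 59 + 99 = \left(-25\right) 59 + 99 = -1475 + 99 = -1376$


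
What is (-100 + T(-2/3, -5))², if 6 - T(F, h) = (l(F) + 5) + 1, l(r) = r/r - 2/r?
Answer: 10816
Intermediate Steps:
l(r) = 1 - 2/r
T(F, h) = -(-2 + F)/F (T(F, h) = 6 - (((-2 + F)/F + 5) + 1) = 6 - ((5 + (-2 + F)/F) + 1) = 6 - (6 + (-2 + F)/F) = 6 + (-6 - (-2 + F)/F) = -(-2 + F)/F)
(-100 + T(-2/3, -5))² = (-100 + (2 - (-2)/3)/((-2/3)))² = (-100 + (2 - (-2)/3)/((-2*⅓)))² = (-100 + (2 - 1*(-⅔))/(-⅔))² = (-100 - 3*(2 + ⅔)/2)² = (-100 - 3/2*8/3)² = (-100 - 4)² = (-104)² = 10816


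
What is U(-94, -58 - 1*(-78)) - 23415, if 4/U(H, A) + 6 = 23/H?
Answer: -13744981/587 ≈ -23416.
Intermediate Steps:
U(H, A) = 4/(-6 + 23/H)
U(-94, -58 - 1*(-78)) - 23415 = -4*(-94)/(-23 + 6*(-94)) - 23415 = -4*(-94)/(-23 - 564) - 23415 = -4*(-94)/(-587) - 23415 = -4*(-94)*(-1/587) - 23415 = -376/587 - 23415 = -13744981/587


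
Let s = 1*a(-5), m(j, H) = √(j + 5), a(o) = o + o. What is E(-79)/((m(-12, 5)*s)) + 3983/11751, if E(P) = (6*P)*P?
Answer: 3983/11751 + 18723*I*√7/35 ≈ 0.33895 + 1415.3*I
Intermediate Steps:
a(o) = 2*o
E(P) = 6*P²
m(j, H) = √(5 + j)
s = -10 (s = 1*(2*(-5)) = 1*(-10) = -10)
E(-79)/((m(-12, 5)*s)) + 3983/11751 = (6*(-79)²)/((√(5 - 12)*(-10))) + 3983/11751 = (6*6241)/((√(-7)*(-10))) + 3983*(1/11751) = 37446/(((I*√7)*(-10))) + 3983/11751 = 37446/((-10*I*√7)) + 3983/11751 = 37446*(I*√7/70) + 3983/11751 = 18723*I*√7/35 + 3983/11751 = 3983/11751 + 18723*I*√7/35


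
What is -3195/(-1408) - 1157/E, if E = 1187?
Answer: 2163409/1671296 ≈ 1.2945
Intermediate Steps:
-3195/(-1408) - 1157/E = -3195/(-1408) - 1157/1187 = -3195*(-1/1408) - 1157*1/1187 = 3195/1408 - 1157/1187 = 2163409/1671296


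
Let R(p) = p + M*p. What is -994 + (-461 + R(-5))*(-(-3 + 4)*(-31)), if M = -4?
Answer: -14820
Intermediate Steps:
R(p) = -3*p (R(p) = p - 4*p = -3*p)
-994 + (-461 + R(-5))*(-(-3 + 4)*(-31)) = -994 + (-461 - 3*(-5))*(-(-3 + 4)*(-31)) = -994 + (-461 + 15)*(-1*1*(-31)) = -994 - (-446)*(-31) = -994 - 446*31 = -994 - 13826 = -14820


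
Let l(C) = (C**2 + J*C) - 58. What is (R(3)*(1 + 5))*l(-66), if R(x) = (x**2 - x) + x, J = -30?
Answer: 339012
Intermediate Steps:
R(x) = x**2
l(C) = -58 + C**2 - 30*C (l(C) = (C**2 - 30*C) - 58 = -58 + C**2 - 30*C)
(R(3)*(1 + 5))*l(-66) = (3**2*(1 + 5))*(-58 + (-66)**2 - 30*(-66)) = (9*6)*(-58 + 4356 + 1980) = 54*6278 = 339012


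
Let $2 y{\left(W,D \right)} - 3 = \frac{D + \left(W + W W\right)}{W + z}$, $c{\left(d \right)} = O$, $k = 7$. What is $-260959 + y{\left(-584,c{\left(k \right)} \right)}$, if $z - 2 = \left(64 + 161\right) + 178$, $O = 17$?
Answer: $- \frac{46881637}{179} \approx -2.6191 \cdot 10^{5}$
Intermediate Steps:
$z = 405$ ($z = 2 + \left(\left(64 + 161\right) + 178\right) = 2 + \left(225 + 178\right) = 2 + 403 = 405$)
$c{\left(d \right)} = 17$
$y{\left(W,D \right)} = \frac{3}{2} + \frac{D + W + W^{2}}{2 \left(405 + W\right)}$ ($y{\left(W,D \right)} = \frac{3}{2} + \frac{\left(D + \left(W + W W\right)\right) \frac{1}{W + 405}}{2} = \frac{3}{2} + \frac{\left(D + \left(W + W^{2}\right)\right) \frac{1}{405 + W}}{2} = \frac{3}{2} + \frac{\left(D + W + W^{2}\right) \frac{1}{405 + W}}{2} = \frac{3}{2} + \frac{\frac{1}{405 + W} \left(D + W + W^{2}\right)}{2} = \frac{3}{2} + \frac{D + W + W^{2}}{2 \left(405 + W\right)}$)
$-260959 + y{\left(-584,c{\left(k \right)} \right)} = -260959 + \frac{1215 + 17 + \left(-584\right)^{2} + 4 \left(-584\right)}{2 \left(405 - 584\right)} = -260959 + \frac{1215 + 17 + 341056 - 2336}{2 \left(-179\right)} = -260959 + \frac{1}{2} \left(- \frac{1}{179}\right) 339952 = -260959 - \frac{169976}{179} = - \frac{46881637}{179}$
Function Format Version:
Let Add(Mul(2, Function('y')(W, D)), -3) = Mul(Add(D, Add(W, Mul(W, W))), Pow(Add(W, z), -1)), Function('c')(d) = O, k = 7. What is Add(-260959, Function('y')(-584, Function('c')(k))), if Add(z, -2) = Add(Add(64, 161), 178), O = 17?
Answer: Rational(-46881637, 179) ≈ -2.6191e+5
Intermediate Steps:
z = 405 (z = Add(2, Add(Add(64, 161), 178)) = Add(2, Add(225, 178)) = Add(2, 403) = 405)
Function('c')(d) = 17
Function('y')(W, D) = Add(Rational(3, 2), Mul(Rational(1, 2), Pow(Add(405, W), -1), Add(D, W, Pow(W, 2)))) (Function('y')(W, D) = Add(Rational(3, 2), Mul(Rational(1, 2), Mul(Add(D, Add(W, Mul(W, W))), Pow(Add(W, 405), -1)))) = Add(Rational(3, 2), Mul(Rational(1, 2), Mul(Add(D, Add(W, Pow(W, 2))), Pow(Add(405, W), -1)))) = Add(Rational(3, 2), Mul(Rational(1, 2), Mul(Add(D, W, Pow(W, 2)), Pow(Add(405, W), -1)))) = Add(Rational(3, 2), Mul(Rational(1, 2), Mul(Pow(Add(405, W), -1), Add(D, W, Pow(W, 2))))) = Add(Rational(3, 2), Mul(Rational(1, 2), Pow(Add(405, W), -1), Add(D, W, Pow(W, 2)))))
Add(-260959, Function('y')(-584, Function('c')(k))) = Add(-260959, Mul(Rational(1, 2), Pow(Add(405, -584), -1), Add(1215, 17, Pow(-584, 2), Mul(4, -584)))) = Add(-260959, Mul(Rational(1, 2), Pow(-179, -1), Add(1215, 17, 341056, -2336))) = Add(-260959, Mul(Rational(1, 2), Rational(-1, 179), 339952)) = Add(-260959, Rational(-169976, 179)) = Rational(-46881637, 179)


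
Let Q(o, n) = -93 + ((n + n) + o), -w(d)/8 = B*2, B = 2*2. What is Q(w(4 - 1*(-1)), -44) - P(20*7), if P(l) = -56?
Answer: -189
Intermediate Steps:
B = 4
w(d) = -64 (w(d) = -32*2 = -8*8 = -64)
Q(o, n) = -93 + o + 2*n (Q(o, n) = -93 + (2*n + o) = -93 + (o + 2*n) = -93 + o + 2*n)
Q(w(4 - 1*(-1)), -44) - P(20*7) = (-93 - 64 + 2*(-44)) - 1*(-56) = (-93 - 64 - 88) + 56 = -245 + 56 = -189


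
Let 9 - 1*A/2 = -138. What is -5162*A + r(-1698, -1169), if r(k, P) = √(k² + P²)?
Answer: -1517628 + √4249765 ≈ -1.5156e+6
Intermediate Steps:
A = 294 (A = 18 - 2*(-138) = 18 + 276 = 294)
r(k, P) = √(P² + k²)
-5162*A + r(-1698, -1169) = -5162*294 + √((-1169)² + (-1698)²) = -1517628 + √(1366561 + 2883204) = -1517628 + √4249765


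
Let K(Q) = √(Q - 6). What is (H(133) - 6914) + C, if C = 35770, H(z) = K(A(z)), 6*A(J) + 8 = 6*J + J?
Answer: 28856 + √5322/6 ≈ 28868.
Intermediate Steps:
A(J) = -4/3 + 7*J/6 (A(J) = -4/3 + (6*J + J)/6 = -4/3 + (7*J)/6 = -4/3 + 7*J/6)
K(Q) = √(-6 + Q)
H(z) = √(-22/3 + 7*z/6) (H(z) = √(-6 + (-4/3 + 7*z/6)) = √(-22/3 + 7*z/6))
(H(133) - 6914) + C = (√(-264 + 42*133)/6 - 6914) + 35770 = (√(-264 + 5586)/6 - 6914) + 35770 = (√5322/6 - 6914) + 35770 = (-6914 + √5322/6) + 35770 = 28856 + √5322/6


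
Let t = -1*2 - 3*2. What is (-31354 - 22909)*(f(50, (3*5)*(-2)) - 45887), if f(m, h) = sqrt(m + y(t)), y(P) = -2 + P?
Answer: 2489966281 - 108526*sqrt(10) ≈ 2.4896e+9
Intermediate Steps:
t = -8 (t = -2 - 6 = -8)
f(m, h) = sqrt(-10 + m) (f(m, h) = sqrt(m + (-2 - 8)) = sqrt(m - 10) = sqrt(-10 + m))
(-31354 - 22909)*(f(50, (3*5)*(-2)) - 45887) = (-31354 - 22909)*(sqrt(-10 + 50) - 45887) = -54263*(sqrt(40) - 45887) = -54263*(2*sqrt(10) - 45887) = -54263*(-45887 + 2*sqrt(10)) = 2489966281 - 108526*sqrt(10)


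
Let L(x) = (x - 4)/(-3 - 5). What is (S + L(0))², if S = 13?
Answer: 729/4 ≈ 182.25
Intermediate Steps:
L(x) = ½ - x/8 (L(x) = (-4 + x)/(-8) = (-4 + x)*(-⅛) = ½ - x/8)
(S + L(0))² = (13 + (½ - ⅛*0))² = (13 + (½ + 0))² = (13 + ½)² = (27/2)² = 729/4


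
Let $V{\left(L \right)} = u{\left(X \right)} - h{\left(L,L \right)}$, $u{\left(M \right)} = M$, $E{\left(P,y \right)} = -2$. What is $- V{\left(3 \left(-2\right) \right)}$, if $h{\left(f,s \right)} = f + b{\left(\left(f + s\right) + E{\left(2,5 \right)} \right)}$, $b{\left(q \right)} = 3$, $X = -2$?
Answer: $-1$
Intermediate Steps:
$h{\left(f,s \right)} = 3 + f$ ($h{\left(f,s \right)} = f + 3 = 3 + f$)
$V{\left(L \right)} = -5 - L$ ($V{\left(L \right)} = -2 - \left(3 + L\right) = -5 - L$)
$- V{\left(3 \left(-2\right) \right)} = - (-5 - 3 \left(-2\right)) = - (-5 - -6) = - (-5 + 6) = \left(-1\right) 1 = -1$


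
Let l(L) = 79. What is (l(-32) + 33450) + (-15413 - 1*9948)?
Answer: 8168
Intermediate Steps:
(l(-32) + 33450) + (-15413 - 1*9948) = (79 + 33450) + (-15413 - 1*9948) = 33529 + (-15413 - 9948) = 33529 - 25361 = 8168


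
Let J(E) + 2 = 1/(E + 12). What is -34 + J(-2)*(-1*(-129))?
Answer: -2791/10 ≈ -279.10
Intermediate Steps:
J(E) = -2 + 1/(12 + E) (J(E) = -2 + 1/(E + 12) = -2 + 1/(12 + E))
-34 + J(-2)*(-1*(-129)) = -34 + ((-23 - 2*(-2))/(12 - 2))*(-1*(-129)) = -34 + ((-23 + 4)/10)*129 = -34 + ((⅒)*(-19))*129 = -34 - 19/10*129 = -34 - 2451/10 = -2791/10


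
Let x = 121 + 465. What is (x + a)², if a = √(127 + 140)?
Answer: (586 + √267)² ≈ 3.6281e+5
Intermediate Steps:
x = 586
a = √267 ≈ 16.340
(x + a)² = (586 + √267)²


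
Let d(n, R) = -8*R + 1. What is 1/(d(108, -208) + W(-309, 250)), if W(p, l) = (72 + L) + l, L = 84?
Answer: 1/2071 ≈ 0.00048286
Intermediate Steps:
W(p, l) = 156 + l (W(p, l) = (72 + 84) + l = 156 + l)
d(n, R) = 1 - 8*R
1/(d(108, -208) + W(-309, 250)) = 1/((1 - 8*(-208)) + (156 + 250)) = 1/((1 + 1664) + 406) = 1/(1665 + 406) = 1/2071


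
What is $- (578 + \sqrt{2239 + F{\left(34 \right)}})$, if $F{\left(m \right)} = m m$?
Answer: $-578 - \sqrt{3395} \approx -636.27$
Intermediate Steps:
$F{\left(m \right)} = m^{2}$
$- (578 + \sqrt{2239 + F{\left(34 \right)}}) = - (578 + \sqrt{2239 + 34^{2}}) = - (578 + \sqrt{2239 + 1156}) = - (578 + \sqrt{3395}) = -578 - \sqrt{3395}$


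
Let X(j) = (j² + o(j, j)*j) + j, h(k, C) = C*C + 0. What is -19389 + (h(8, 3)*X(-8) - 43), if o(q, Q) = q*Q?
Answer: -23536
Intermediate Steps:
h(k, C) = C² (h(k, C) = C² + 0 = C²)
o(q, Q) = Q*q
X(j) = j + j² + j³ (X(j) = (j² + (j*j)*j) + j = (j² + j²*j) + j = (j² + j³) + j = j + j² + j³)
-19389 + (h(8, 3)*X(-8) - 43) = -19389 + (3²*(-8*(1 - 8 + (-8)²)) - 43) = -19389 + (9*(-8*(1 - 8 + 64)) - 43) = -19389 + (9*(-8*57) - 43) = -19389 + (9*(-456) - 43) = -19389 + (-4104 - 43) = -19389 - 4147 = -23536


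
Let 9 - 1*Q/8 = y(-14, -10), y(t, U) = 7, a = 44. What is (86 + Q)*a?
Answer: 4488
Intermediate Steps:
Q = 16 (Q = 72 - 8*7 = 72 - 56 = 16)
(86 + Q)*a = (86 + 16)*44 = 102*44 = 4488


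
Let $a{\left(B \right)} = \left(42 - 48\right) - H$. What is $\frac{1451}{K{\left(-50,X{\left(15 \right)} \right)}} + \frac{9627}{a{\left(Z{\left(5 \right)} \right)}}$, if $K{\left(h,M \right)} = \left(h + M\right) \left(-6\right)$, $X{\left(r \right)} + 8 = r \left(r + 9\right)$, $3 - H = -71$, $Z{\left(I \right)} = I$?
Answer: $- \frac{4390051}{36240} \approx -121.14$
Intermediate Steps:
$H = 74$ ($H = 3 - -71 = 3 + 71 = 74$)
$X{\left(r \right)} = -8 + r \left(9 + r\right)$ ($X{\left(r \right)} = -8 + r \left(r + 9\right) = -8 + r \left(9 + r\right)$)
$a{\left(B \right)} = -80$ ($a{\left(B \right)} = \left(42 - 48\right) - 74 = -6 - 74 = -80$)
$K{\left(h,M \right)} = - 6 M - 6 h$ ($K{\left(h,M \right)} = \left(M + h\right) \left(-6\right) = - 6 M - 6 h$)
$\frac{1451}{K{\left(-50,X{\left(15 \right)} \right)}} + \frac{9627}{a{\left(Z{\left(5 \right)} \right)}} = \frac{1451}{- 6 \left(-8 + 15^{2} + 9 \cdot 15\right) - -300} + \frac{9627}{-80} = \frac{1451}{- 6 \left(-8 + 225 + 135\right) + 300} + 9627 \left(- \frac{1}{80}\right) = \frac{1451}{\left(-6\right) 352 + 300} - \frac{9627}{80} = \frac{1451}{-2112 + 300} - \frac{9627}{80} = \frac{1451}{-1812} - \frac{9627}{80} = 1451 \left(- \frac{1}{1812}\right) - \frac{9627}{80} = - \frac{1451}{1812} - \frac{9627}{80} = - \frac{4390051}{36240}$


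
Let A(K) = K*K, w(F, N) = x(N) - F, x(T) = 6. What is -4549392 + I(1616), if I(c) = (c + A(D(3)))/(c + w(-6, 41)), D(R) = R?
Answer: -7406408551/1628 ≈ -4.5494e+6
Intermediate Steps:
w(F, N) = 6 - F
A(K) = K**2
I(c) = (9 + c)/(12 + c) (I(c) = (c + 3**2)/(c + (6 - 1*(-6))) = (c + 9)/(c + (6 + 6)) = (9 + c)/(c + 12) = (9 + c)/(12 + c))
-4549392 + I(1616) = -4549392 + (9 + 1616)/(12 + 1616) = -4549392 + 1625/1628 = -7406408551/1628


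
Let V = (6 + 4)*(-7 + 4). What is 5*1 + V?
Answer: -25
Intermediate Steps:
V = -30 (V = 10*(-3) = -30)
5*1 + V = 5*1 - 30 = 5 - 30 = -25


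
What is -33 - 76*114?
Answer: -8697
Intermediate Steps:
-33 - 76*114 = -33 - 8664 = -8697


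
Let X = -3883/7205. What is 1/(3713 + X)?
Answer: 655/2431662 ≈ 0.00026936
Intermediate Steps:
X = -353/655 (X = -3883*1/7205 = -353/655 ≈ -0.53893)
1/(3713 + X) = 1/(3713 - 353/655) = 1/(2431662/655) = 655/2431662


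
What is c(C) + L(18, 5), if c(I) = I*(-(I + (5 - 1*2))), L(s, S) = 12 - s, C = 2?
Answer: -16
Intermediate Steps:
c(I) = I*(-3 - I) (c(I) = I*(-(I + (5 - 2))) = I*(-(I + 3)) = I*(-(3 + I)) = I*(-3 - I))
c(C) + L(18, 5) = -1*2*(3 + 2) + (12 - 1*18) = -1*2*5 + (12 - 18) = -10 - 6 = -16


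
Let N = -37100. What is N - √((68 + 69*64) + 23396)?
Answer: -37100 - 2*√6970 ≈ -37267.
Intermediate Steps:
N - √((68 + 69*64) + 23396) = -37100 - √((68 + 69*64) + 23396) = -37100 - √((68 + 4416) + 23396) = -37100 - √(4484 + 23396) = -37100 - √27880 = -37100 - 2*√6970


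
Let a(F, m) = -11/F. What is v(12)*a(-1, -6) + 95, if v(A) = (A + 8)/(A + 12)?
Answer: 625/6 ≈ 104.17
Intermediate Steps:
v(A) = (8 + A)/(12 + A)
v(12)*a(-1, -6) + 95 = ((8 + 12)/(12 + 12))*(-11/(-1)) + 95 = (20/24)*(-11*(-1)) + 95 = ((1/24)*20)*11 + 95 = (⅚)*11 + 95 = 55/6 + 95 = 625/6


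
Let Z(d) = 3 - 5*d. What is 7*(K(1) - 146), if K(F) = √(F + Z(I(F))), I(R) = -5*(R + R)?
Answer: -1022 + 21*√6 ≈ -970.56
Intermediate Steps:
I(R) = -10*R
K(F) = √(3 + 51*F) (K(F) = √(F + (3 - (-50)*F)) = √(F + (3 + 50*F)) = √(3 + 51*F))
7*(K(1) - 146) = 7*(√(3 + 51*1) - 146) = 7*(√(3 + 51) - 146) = 7*(√54 - 146) = 7*(3*√6 - 146) = 7*(-146 + 3*√6) = -1022 + 21*√6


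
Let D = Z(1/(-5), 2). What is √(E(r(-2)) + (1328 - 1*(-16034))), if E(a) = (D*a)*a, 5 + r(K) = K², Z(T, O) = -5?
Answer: √17357 ≈ 131.75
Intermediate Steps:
D = -5
r(K) = -5 + K²
E(a) = -5*a² (E(a) = (-5*a)*a = -5*a²)
√(E(r(-2)) + (1328 - 1*(-16034))) = √(-5*(-5 + (-2)²)² + (1328 - 1*(-16034))) = √(-5*(-5 + 4)² + (1328 + 16034)) = √(-5*(-1)² + 17362) = √(-5*1 + 17362) = √(-5 + 17362) = √17357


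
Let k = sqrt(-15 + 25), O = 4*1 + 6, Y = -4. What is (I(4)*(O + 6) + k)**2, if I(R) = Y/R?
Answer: (-16 + sqrt(10))**2 ≈ 164.81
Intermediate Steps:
O = 10 (O = 4 + 6 = 10)
k = sqrt(10) ≈ 3.1623
I(R) = -4/R
(I(4)*(O + 6) + k)**2 = ((-4/4)*(10 + 6) + sqrt(10))**2 = (-4*1/4*16 + sqrt(10))**2 = (-1*16 + sqrt(10))**2 = (-16 + sqrt(10))**2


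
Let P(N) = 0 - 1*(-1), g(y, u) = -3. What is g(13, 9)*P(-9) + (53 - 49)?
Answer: 1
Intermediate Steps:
P(N) = 1 (P(N) = 0 + 1 = 1)
g(13, 9)*P(-9) + (53 - 49) = -3*1 + (53 - 49) = -3 + 4 = 1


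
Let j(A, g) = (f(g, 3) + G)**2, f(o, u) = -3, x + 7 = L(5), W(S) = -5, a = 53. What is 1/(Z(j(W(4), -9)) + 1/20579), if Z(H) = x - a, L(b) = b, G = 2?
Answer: -20579/1131844 ≈ -0.018182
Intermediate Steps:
x = -2 (x = -7 + 5 = -2)
j(A, g) = 1 (j(A, g) = (-3 + 2)**2 = (-1)**2 = 1)
Z(H) = -55 (Z(H) = -2 - 1*53 = -2 - 53 = -55)
1/(Z(j(W(4), -9)) + 1/20579) = 1/(-55 + 1/20579) = 1/(-1131844/20579) = -20579/1131844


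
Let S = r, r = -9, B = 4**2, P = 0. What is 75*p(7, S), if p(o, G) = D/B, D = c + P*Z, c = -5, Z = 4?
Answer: -375/16 ≈ -23.438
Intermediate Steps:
D = -5 (D = -5 + 0*4 = -5 + 0 = -5)
B = 16
S = -9
p(o, G) = -5/16
75*p(7, S) = 75*(-5/16) = -375/16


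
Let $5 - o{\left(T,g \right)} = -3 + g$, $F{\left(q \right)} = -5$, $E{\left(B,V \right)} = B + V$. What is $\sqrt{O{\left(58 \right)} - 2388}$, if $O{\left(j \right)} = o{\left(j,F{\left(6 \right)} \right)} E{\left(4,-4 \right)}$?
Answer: $2 i \sqrt{597} \approx 48.867 i$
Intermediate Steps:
$o{\left(T,g \right)} = 8 - g$ ($o{\left(T,g \right)} = 5 - \left(-3 + g\right) = 8 - g$)
$O{\left(j \right)} = 0$ ($O{\left(j \right)} = \left(8 - -5\right) \left(4 - 4\right) = \left(8 + 5\right) 0 = 13 \cdot 0 = 0$)
$\sqrt{O{\left(58 \right)} - 2388} = \sqrt{0 - 2388} = \sqrt{-2388} = 2 i \sqrt{597}$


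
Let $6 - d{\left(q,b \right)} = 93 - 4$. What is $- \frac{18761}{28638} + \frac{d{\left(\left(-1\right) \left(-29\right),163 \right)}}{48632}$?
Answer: $- \frac{457380953}{696361608} \approx -0.65682$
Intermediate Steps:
$d{\left(q,b \right)} = -83$ ($d{\left(q,b \right)} = 6 - \left(93 - 4\right) = 6 - 89 = -83$)
$- \frac{18761}{28638} + \frac{d{\left(\left(-1\right) \left(-29\right),163 \right)}}{48632} = - \frac{18761}{28638} - \frac{83}{48632} = - \frac{457380953}{696361608}$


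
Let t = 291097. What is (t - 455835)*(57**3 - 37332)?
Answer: -24358325418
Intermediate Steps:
(t - 455835)*(57**3 - 37332) = (291097 - 455835)*(57**3 - 37332) = -164738*(185193 - 37332) = -164738*147861 = -24358325418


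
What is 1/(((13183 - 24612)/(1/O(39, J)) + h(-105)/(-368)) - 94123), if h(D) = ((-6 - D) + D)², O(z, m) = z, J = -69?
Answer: -92/49666577 ≈ -1.8524e-6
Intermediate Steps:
h(D) = 36 (h(D) = (-6)² = 36)
1/(((13183 - 24612)/(1/O(39, J)) + h(-105)/(-368)) - 94123) = 1/(((13183 - 24612)/(1/39) + 36/(-368)) - 94123) = 1/((-11429/1/39 + 36*(-1/368)) - 94123) = 1/((-11429*39 - 9/92) - 94123) = 1/((-445731 - 9/92) - 94123) = 1/(-41007261/92 - 94123) = 1/(-49666577/92) = -92/49666577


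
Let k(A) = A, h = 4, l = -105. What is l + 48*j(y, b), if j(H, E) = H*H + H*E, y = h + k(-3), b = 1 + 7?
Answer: 327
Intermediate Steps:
b = 8
y = 1 (y = 4 - 3 = 1)
j(H, E) = H**2 + E*H
l + 48*j(y, b) = -105 + 48*(1*(8 + 1)) = -105 + 48*(1*9) = -105 + 48*9 = -105 + 432 = 327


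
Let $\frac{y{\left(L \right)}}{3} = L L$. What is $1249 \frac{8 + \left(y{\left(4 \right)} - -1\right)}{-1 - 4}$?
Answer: $- \frac{71193}{5} \approx -14239.0$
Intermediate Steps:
$y{\left(L \right)} = 3 L^{2}$ ($y{\left(L \right)} = 3 L L = 3 L^{2}$)
$1249 \frac{8 + \left(y{\left(4 \right)} - -1\right)}{-1 - 4} = 1249 \frac{8 - \left(-1 - 3 \cdot 4^{2}\right)}{-1 - 4} = 1249 \frac{8 + \left(3 \cdot 16 + 1\right)}{-1 - 4} = 1249 \frac{8 + \left(48 + 1\right)}{-1 - 4} = 1249 \frac{8 + 49}{-5} = 1249 \cdot 57 \left(- \frac{1}{5}\right) = 1249 \left(- \frac{57}{5}\right) = - \frac{71193}{5}$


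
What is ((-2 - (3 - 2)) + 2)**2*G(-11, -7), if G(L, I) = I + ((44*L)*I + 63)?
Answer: 3444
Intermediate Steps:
G(L, I) = 63 + I + 44*I*L (G(L, I) = I + (44*I*L + 63) = I + (63 + 44*I*L) = 63 + I + 44*I*L)
((-2 - (3 - 2)) + 2)**2*G(-11, -7) = ((-2 - (3 - 2)) + 2)**2*(63 - 7 + 44*(-7)*(-11)) = ((-2 - 1*1) + 2)**2*(63 - 7 + 3388) = ((-2 - 1) + 2)**2*3444 = (-3 + 2)**2*3444 = (-1)**2*3444 = 1*3444 = 3444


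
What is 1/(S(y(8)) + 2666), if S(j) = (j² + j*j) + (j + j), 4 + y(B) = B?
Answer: 1/2706 ≈ 0.00036955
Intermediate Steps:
y(B) = -4 + B
S(j) = 2*j + 2*j² (S(j) = (j² + j²) + 2*j = 2*j² + 2*j = 2*j + 2*j²)
1/(S(y(8)) + 2666) = 1/(2*(-4 + 8)*(1 + (-4 + 8)) + 2666) = 1/(2*4*(1 + 4) + 2666) = 1/(2*4*5 + 2666) = 1/(40 + 2666) = 1/2706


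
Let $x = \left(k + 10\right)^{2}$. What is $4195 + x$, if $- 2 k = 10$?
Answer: $4220$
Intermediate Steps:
$k = -5$ ($k = \left(- \frac{1}{2}\right) 10 = -5$)
$x = 25$ ($x = \left(-5 + 10\right)^{2} = 5^{2} = 25$)
$4195 + x = 4195 + 25 = 4220$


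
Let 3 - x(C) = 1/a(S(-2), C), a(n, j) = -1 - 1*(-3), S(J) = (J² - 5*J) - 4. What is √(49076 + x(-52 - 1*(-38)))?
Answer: √196314/2 ≈ 221.54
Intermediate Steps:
S(J) = -4 + J² - 5*J
a(n, j) = 2 (a(n, j) = -1 + 3 = 2)
x(C) = 5/2 (x(C) = 3 - 1/2 = 3 - 1*½ = 3 - ½ = 5/2)
√(49076 + x(-52 - 1*(-38))) = √(49076 + 5/2) = √(98157/2) = √196314/2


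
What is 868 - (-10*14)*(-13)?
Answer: -952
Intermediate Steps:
868 - (-10*14)*(-13) = 868 - (-140)*(-13) = 868 - 1*1820 = 868 - 1820 = -952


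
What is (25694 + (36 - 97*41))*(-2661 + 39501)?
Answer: 801380520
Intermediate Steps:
(25694 + (36 - 97*41))*(-2661 + 39501) = (25694 + (36 - 3977))*36840 = (25694 - 3941)*36840 = 21753*36840 = 801380520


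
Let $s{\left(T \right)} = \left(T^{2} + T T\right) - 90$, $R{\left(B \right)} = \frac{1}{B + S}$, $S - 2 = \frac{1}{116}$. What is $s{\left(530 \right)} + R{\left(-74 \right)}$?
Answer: $\frac{4690840094}{8351} \approx 5.6171 \cdot 10^{5}$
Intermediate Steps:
$S = \frac{233}{116}$ ($S = 2 + \frac{1}{116} = \frac{233}{116} \approx 2.0086$)
$R{\left(B \right)} = \frac{1}{\frac{233}{116} + B}$ ($R{\left(B \right)} = \frac{1}{B + \frac{233}{116}} = \frac{1}{\frac{233}{116} + B}$)
$s{\left(T \right)} = -90 + 2 T^{2}$ ($s{\left(T \right)} = \left(T^{2} + T^{2}\right) - 90 = 2 T^{2} - 90 = -90 + 2 T^{2}$)
$s{\left(530 \right)} + R{\left(-74 \right)} = \left(-90 + 2 \cdot 530^{2}\right) + \frac{116}{233 + 116 \left(-74\right)} = \left(-90 + 2 \cdot 280900\right) + \frac{116}{233 - 8584} = \left(-90 + 561800\right) + \frac{116}{-8351} = 561710 + 116 \left(- \frac{1}{8351}\right) = 561710 - \frac{116}{8351} = \frac{4690840094}{8351}$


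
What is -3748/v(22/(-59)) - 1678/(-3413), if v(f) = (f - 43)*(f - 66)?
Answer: -6928343903/8550455793 ≈ -0.81029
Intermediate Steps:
v(f) = (-66 + f)*(-43 + f) (v(f) = (-43 + f)*(-66 + f) = (-66 + f)*(-43 + f))
-3748/v(22/(-59)) - 1678/(-3413) = -3748/(2838 + (22/(-59))² - 2398/(-59)) - 1678/(-3413) = -3748/(2838 + (22*(-1/59))² - 2398*(-1)/59) - 1678*(-1/3413) = -3748/(2838 + (-22/59)² - 109*(-22/59)) + 1678/3413 = -3748/(2838 + 484/3481 + 2398/59) + 1678/3413 = -3748/10021044/3481 + 1678/3413 = -3748*3481/10021044 + 1678/3413 = -3261697/2505261 + 1678/3413 = -6928343903/8550455793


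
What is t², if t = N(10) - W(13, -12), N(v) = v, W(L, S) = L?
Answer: 9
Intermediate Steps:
t = -3 (t = 10 - 1*13 = 10 - 13 = -3)
t² = (-3)² = 9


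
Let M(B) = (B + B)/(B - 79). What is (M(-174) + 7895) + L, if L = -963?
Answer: 1754144/253 ≈ 6933.4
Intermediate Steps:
M(B) = 2*B/(-79 + B) (M(B) = (2*B)/(-79 + B) = 2*B/(-79 + B))
(M(-174) + 7895) + L = (2*(-174)/(-79 - 174) + 7895) - 963 = (2*(-174)/(-253) + 7895) - 963 = (2*(-174)*(-1/253) + 7895) - 963 = (348/253 + 7895) - 963 = 1997783/253 - 963 = 1754144/253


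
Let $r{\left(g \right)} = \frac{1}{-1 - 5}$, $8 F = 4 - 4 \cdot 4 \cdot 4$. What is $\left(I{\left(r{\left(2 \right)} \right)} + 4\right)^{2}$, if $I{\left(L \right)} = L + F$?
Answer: $\frac{121}{9} \approx 13.444$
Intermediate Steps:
$F = - \frac{15}{2}$ ($F = \frac{4 - 4 \cdot 4 \cdot 4}{8} = \frac{4 - 16 \cdot 4}{8} = \frac{4 - 64}{8} = \frac{1}{8} \left(-60\right) = - \frac{15}{2} \approx -7.5$)
$r{\left(g \right)} = - \frac{1}{6}$ ($r{\left(g \right)} = \frac{1}{-6} = - \frac{1}{6}$)
$I{\left(L \right)} = - \frac{15}{2} + L$ ($I{\left(L \right)} = L - \frac{15}{2} = - \frac{15}{2} + L$)
$\left(I{\left(r{\left(2 \right)} \right)} + 4\right)^{2} = \left(\left(- \frac{15}{2} - \frac{1}{6}\right) + 4\right)^{2} = \left(- \frac{23}{3} + 4\right)^{2} = \left(- \frac{11}{3}\right)^{2} = \frac{121}{9}$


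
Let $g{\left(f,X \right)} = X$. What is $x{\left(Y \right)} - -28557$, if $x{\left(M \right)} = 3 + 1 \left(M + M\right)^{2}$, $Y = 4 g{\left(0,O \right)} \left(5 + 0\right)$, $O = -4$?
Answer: $54160$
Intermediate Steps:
$Y = -80$ ($Y = 4 \left(-4\right) \left(5 + 0\right) = \left(-16\right) 5 = -80$)
$x{\left(M \right)} = 3 + 4 M^{2}$ ($x{\left(M \right)} = 3 + 1 \left(2 M\right)^{2} = 3 + 1 \cdot 4 M^{2} = 3 + 4 M^{2}$)
$x{\left(Y \right)} - -28557 = \left(3 + 4 \left(-80\right)^{2}\right) - -28557 = \left(3 + 4 \cdot 6400\right) + 28557 = \left(3 + 25600\right) + 28557 = 25603 + 28557 = 54160$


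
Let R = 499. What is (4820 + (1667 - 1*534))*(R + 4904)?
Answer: 32164059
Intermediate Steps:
(4820 + (1667 - 1*534))*(R + 4904) = (4820 + (1667 - 1*534))*(499 + 4904) = (4820 + (1667 - 534))*5403 = (4820 + 1133)*5403 = 5953*5403 = 32164059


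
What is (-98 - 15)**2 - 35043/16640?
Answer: 212441117/16640 ≈ 12767.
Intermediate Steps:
(-98 - 15)**2 - 35043/16640 = (-113)**2 - 35043*1/16640 = 12769 - 35043/16640 = 212441117/16640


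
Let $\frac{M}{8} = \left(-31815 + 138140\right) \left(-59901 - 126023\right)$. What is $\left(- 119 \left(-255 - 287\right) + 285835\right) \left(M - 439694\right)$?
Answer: $-55404251015133302$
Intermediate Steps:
$M = -158146954400$ ($M = 8 \left(-31815 + 138140\right) \left(-59901 - 126023\right) = 8 \cdot 106325 \left(-185924\right) = 8 \left(-19768369300\right) = -158146954400$)
$\left(- 119 \left(-255 - 287\right) + 285835\right) \left(M - 439694\right) = \left(- 119 \left(-255 - 287\right) + 285835\right) \left(-158146954400 - 439694\right) = \left(\left(-119\right) \left(-542\right) + 285835\right) \left(-158147394094\right) = \left(64498 + 285835\right) \left(-158147394094\right) = 350333 \left(-158147394094\right) = -55404251015133302$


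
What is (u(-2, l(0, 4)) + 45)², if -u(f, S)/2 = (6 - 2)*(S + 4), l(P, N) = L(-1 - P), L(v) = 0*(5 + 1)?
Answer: 169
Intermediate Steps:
L(v) = 0 (L(v) = 0*6 = 0)
l(P, N) = 0
u(f, S) = -32 - 8*S (u(f, S) = -2*(6 - 2)*(S + 4) = -8*(4 + S) = -2*(16 + 4*S) = -32 - 8*S)
(u(-2, l(0, 4)) + 45)² = ((-32 - 8*0) + 45)² = ((-32 + 0) + 45)² = (-32 + 45)² = 13² = 169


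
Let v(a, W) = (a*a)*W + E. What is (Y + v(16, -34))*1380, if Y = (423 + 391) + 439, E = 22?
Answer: -10252020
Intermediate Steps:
Y = 1253 (Y = 814 + 439 = 1253)
v(a, W) = 22 + W*a² (v(a, W) = (a*a)*W + 22 = a²*W + 22 = W*a² + 22 = 22 + W*a²)
(Y + v(16, -34))*1380 = (1253 + (22 - 34*16²))*1380 = (1253 + (22 - 34*256))*1380 = (1253 + (22 - 8704))*1380 = (1253 - 8682)*1380 = -7429*1380 = -10252020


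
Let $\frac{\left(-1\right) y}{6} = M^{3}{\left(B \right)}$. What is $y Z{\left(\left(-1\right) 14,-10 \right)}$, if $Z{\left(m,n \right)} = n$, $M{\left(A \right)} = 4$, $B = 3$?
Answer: $3840$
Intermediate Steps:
$y = -384$ ($y = - 6 \cdot 4^{3} = \left(-6\right) 64 = -384$)
$y Z{\left(\left(-1\right) 14,-10 \right)} = \left(-384\right) \left(-10\right) = 3840$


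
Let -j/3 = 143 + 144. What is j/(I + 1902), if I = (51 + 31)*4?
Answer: -861/2230 ≈ -0.38610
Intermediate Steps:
I = 328 (I = 82*4 = 328)
j = -861 (j = -3*(143 + 144) = -3*287 = -861)
j/(I + 1902) = -861/(328 + 1902) = -861/2230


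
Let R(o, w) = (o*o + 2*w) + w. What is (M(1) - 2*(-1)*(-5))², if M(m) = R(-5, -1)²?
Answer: 224676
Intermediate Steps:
R(o, w) = o² + 3*w (R(o, w) = (o² + 2*w) + w = o² + 3*w)
M(m) = 484 (M(m) = ((-5)² + 3*(-1))² = (25 - 3)² = 22² = 484)
(M(1) - 2*(-1)*(-5))² = (484 - 2*(-1)*(-5))² = (484 + 2*(-5))² = (484 - 10)² = 474² = 224676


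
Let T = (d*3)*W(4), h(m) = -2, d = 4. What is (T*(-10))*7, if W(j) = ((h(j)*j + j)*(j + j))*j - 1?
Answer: 108360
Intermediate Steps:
W(j) = -1 - 2*j³ (W(j) = ((-2*j + j)*(j + j))*j - 1 = ((-j)*(2*j))*j - 1 = (-2*j²)*j - 1 = -2*j³ - 1 = -1 - 2*j³)
T = -1548 (T = (4*3)*(-1 - 2*4³) = 12*(-1 - 2*64) = 12*(-1 - 128) = 12*(-129) = -1548)
(T*(-10))*7 = -1548*(-10)*7 = 15480*7 = 108360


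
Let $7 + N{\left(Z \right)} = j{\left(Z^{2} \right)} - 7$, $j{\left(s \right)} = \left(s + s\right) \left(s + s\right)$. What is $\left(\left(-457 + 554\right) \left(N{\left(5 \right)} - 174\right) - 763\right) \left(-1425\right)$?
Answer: $-318488925$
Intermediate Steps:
$j{\left(s \right)} = 4 s^{2}$ ($j{\left(s \right)} = 2 s 2 s = 4 s^{2}$)
$N{\left(Z \right)} = -14 + 4 Z^{4}$ ($N{\left(Z \right)} = -7 + \left(4 \left(Z^{2}\right)^{2} - 7\right) = -7 + \left(4 Z^{4} - 7\right) = -7 + \left(-7 + 4 Z^{4}\right) = -14 + 4 Z^{4}$)
$\left(\left(-457 + 554\right) \left(N{\left(5 \right)} - 174\right) - 763\right) \left(-1425\right) = \left(\left(-457 + 554\right) \left(\left(-14 + 4 \cdot 5^{4}\right) - 174\right) - 763\right) \left(-1425\right) = \left(97 \left(\left(-14 + 4 \cdot 625\right) - 174\right) - 763\right) \left(-1425\right) = \left(97 \left(\left(-14 + 2500\right) - 174\right) - 763\right) \left(-1425\right) = \left(97 \left(2486 - 174\right) - 763\right) \left(-1425\right) = \left(97 \cdot 2312 - 763\right) \left(-1425\right) = \left(224264 - 763\right) \left(-1425\right) = 223501 \left(-1425\right) = -318488925$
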